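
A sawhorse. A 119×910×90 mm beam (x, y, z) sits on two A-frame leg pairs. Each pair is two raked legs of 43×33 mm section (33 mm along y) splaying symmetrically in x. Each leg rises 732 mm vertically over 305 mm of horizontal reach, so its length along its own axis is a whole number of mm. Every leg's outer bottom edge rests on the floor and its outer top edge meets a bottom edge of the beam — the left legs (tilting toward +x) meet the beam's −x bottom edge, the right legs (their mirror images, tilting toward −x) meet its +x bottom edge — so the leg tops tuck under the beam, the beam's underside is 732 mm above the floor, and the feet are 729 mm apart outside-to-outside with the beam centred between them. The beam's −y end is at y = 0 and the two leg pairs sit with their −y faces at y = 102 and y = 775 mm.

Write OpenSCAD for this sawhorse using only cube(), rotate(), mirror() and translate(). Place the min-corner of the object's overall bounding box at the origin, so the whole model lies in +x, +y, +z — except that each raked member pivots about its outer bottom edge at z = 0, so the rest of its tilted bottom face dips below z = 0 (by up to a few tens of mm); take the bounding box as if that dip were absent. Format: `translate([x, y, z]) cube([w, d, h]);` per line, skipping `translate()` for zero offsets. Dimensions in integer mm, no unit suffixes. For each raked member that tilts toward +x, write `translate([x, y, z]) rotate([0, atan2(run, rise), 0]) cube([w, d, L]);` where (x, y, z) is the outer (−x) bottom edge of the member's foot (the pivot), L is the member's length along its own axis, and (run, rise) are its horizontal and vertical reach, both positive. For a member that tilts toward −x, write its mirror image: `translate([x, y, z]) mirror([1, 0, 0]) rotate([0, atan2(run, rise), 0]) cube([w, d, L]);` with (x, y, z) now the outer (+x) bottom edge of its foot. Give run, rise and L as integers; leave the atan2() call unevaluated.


translate([305, 0, 732]) cube([119, 910, 90]);
translate([0, 102, 0]) rotate([0, atan2(305, 732), 0]) cube([43, 33, 793]);
translate([729, 102, 0]) mirror([1, 0, 0]) rotate([0, atan2(305, 732), 0]) cube([43, 33, 793]);
translate([0, 775, 0]) rotate([0, atan2(305, 732), 0]) cube([43, 33, 793]);
translate([729, 775, 0]) mirror([1, 0, 0]) rotate([0, atan2(305, 732), 0]) cube([43, 33, 793]);


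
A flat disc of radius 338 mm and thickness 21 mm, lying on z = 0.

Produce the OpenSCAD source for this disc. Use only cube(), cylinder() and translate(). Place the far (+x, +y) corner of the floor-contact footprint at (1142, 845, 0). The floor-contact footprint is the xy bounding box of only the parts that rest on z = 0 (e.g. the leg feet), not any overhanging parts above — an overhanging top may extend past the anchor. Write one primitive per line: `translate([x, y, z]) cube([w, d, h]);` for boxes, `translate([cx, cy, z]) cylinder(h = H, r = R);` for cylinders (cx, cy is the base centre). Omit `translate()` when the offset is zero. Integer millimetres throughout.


translate([804, 507, 0]) cylinder(h = 21, r = 338);


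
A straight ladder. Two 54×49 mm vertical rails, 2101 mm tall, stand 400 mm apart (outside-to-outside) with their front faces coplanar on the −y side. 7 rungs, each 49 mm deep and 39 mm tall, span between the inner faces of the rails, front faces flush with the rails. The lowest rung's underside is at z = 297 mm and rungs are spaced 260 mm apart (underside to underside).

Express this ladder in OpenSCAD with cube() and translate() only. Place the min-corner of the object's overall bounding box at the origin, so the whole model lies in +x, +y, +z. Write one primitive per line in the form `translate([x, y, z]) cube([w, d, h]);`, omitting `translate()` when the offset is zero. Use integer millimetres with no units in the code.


cube([54, 49, 2101]);
translate([346, 0, 0]) cube([54, 49, 2101]);
translate([54, 0, 297]) cube([292, 49, 39]);
translate([54, 0, 557]) cube([292, 49, 39]);
translate([54, 0, 817]) cube([292, 49, 39]);
translate([54, 0, 1077]) cube([292, 49, 39]);
translate([54, 0, 1337]) cube([292, 49, 39]);
translate([54, 0, 1597]) cube([292, 49, 39]);
translate([54, 0, 1857]) cube([292, 49, 39]);


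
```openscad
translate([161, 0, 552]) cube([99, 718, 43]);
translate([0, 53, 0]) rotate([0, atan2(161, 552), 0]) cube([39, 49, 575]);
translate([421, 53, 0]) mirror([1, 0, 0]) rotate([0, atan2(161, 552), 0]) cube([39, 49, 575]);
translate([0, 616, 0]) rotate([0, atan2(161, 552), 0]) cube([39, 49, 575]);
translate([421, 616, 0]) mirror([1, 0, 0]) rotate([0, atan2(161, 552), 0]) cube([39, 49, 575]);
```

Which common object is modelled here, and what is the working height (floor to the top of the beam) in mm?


A sawhorse. The overall height is 595 mm.

A beam across two mirrored pairs of raked legs — a sawhorse. The beam's underside is at z = 552 (matching the legs' vertical rise in atan2(161, 552)) and the beam is 43 mm tall, so its top is at 552 + 43 = 595 mm. The raked legs top out at the beam's underside, so that is the highest point.


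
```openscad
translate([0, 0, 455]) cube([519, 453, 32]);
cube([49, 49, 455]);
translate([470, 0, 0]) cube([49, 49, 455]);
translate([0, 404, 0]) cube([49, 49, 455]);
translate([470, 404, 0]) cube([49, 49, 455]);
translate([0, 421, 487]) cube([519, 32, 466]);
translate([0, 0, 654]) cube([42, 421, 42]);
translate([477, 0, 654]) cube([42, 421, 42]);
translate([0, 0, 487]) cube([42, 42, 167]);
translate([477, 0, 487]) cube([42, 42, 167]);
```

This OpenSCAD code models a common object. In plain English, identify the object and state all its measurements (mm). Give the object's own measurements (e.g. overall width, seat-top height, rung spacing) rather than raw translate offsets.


A chair. The seat is a 519×453×32 mm slab with its top at z = 487 mm, on four 49×49 mm corner legs (flush with the seat edges, standing on z = 0). A flat backrest 32 mm thick, 466 mm tall, spans the full seat width and rises from the seat top along its +y edge, rear face flush with the rear of the seat. Two armrests of 42×42 mm section run along each side from the seat's front edge to the front of the backrest, top faces 209 mm above the seat top and outer faces flush with the seat's x-edges; a 42×42 mm post under the front of each armrest stands on the seat at the front corner.


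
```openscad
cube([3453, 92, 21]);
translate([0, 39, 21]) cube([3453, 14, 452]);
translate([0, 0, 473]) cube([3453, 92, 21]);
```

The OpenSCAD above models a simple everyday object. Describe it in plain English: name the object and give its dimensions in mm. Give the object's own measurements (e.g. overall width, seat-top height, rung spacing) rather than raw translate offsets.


An I-beam lying along x, 3453 mm long. Overall section height 494 mm. Two flanges 92 mm wide (y) and 21 mm thick, one on the floor and one at the top; a web 14 mm thick runs between them, centred on the flange width.


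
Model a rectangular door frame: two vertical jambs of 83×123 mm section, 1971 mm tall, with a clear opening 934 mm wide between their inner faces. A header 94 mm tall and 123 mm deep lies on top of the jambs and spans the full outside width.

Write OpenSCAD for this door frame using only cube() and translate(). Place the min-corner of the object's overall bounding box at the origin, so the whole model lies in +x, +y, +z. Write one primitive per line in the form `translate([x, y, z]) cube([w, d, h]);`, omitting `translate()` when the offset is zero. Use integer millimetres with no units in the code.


cube([83, 123, 1971]);
translate([1017, 0, 0]) cube([83, 123, 1971]);
translate([0, 0, 1971]) cube([1100, 123, 94]);


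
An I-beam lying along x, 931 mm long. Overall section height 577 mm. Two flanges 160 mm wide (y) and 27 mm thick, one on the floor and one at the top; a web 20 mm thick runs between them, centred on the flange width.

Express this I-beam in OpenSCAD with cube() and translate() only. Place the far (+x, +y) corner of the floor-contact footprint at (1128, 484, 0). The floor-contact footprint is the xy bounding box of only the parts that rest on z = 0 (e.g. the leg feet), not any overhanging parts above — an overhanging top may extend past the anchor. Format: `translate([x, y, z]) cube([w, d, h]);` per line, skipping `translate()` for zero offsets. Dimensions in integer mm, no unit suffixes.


translate([197, 324, 0]) cube([931, 160, 27]);
translate([197, 394, 27]) cube([931, 20, 523]);
translate([197, 324, 550]) cube([931, 160, 27]);


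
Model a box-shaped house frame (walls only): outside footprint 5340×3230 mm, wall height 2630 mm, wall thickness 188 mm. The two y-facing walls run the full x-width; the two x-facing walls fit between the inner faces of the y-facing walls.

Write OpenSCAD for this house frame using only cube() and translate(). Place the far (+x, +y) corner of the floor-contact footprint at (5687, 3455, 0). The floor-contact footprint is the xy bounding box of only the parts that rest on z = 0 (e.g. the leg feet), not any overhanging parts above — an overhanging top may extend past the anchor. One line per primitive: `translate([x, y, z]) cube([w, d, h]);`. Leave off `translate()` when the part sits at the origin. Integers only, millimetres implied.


translate([347, 225, 0]) cube([5340, 188, 2630]);
translate([347, 3267, 0]) cube([5340, 188, 2630]);
translate([347, 413, 0]) cube([188, 2854, 2630]);
translate([5499, 413, 0]) cube([188, 2854, 2630]);


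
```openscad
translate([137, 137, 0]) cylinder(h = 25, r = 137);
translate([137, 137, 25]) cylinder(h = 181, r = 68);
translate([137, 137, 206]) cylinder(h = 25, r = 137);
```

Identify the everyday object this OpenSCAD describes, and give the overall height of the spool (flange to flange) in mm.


A spool. The overall height is 231 mm.

Three coaxial cylinders, large–small–large — a spool. Two 25 mm flanges and a 181 mm core give 25 + 181 + 25 = 231 mm.


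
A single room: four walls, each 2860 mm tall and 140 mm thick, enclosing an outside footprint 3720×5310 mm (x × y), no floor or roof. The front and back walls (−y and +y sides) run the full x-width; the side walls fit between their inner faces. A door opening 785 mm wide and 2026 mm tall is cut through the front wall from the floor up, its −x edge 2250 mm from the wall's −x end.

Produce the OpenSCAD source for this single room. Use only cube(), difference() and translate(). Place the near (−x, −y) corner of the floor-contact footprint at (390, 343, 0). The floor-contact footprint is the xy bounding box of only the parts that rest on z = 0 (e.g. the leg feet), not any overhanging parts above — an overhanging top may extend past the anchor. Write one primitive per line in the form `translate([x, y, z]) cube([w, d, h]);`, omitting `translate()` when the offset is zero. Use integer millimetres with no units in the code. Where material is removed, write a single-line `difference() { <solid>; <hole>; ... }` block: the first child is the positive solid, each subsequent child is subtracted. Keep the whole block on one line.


difference() { translate([390, 343, 0]) cube([3720, 140, 2860]); translate([2640, 343, 0]) cube([785, 140, 2026]); }
translate([390, 5513, 0]) cube([3720, 140, 2860]);
translate([390, 483, 0]) cube([140, 5030, 2860]);
translate([3970, 483, 0]) cube([140, 5030, 2860]);


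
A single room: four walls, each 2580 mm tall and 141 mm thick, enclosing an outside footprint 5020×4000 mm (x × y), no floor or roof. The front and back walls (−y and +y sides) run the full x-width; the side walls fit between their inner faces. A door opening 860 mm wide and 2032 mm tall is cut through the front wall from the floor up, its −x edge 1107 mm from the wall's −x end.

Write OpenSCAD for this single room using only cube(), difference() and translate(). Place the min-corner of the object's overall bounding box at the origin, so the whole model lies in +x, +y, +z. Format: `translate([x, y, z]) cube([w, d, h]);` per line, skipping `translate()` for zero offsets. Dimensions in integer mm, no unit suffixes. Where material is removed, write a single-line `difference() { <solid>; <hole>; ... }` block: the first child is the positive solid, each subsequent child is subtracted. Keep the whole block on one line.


difference() { cube([5020, 141, 2580]); translate([1107, 0, 0]) cube([860, 141, 2032]); }
translate([0, 3859, 0]) cube([5020, 141, 2580]);
translate([0, 141, 0]) cube([141, 3718, 2580]);
translate([4879, 141, 0]) cube([141, 3718, 2580]);


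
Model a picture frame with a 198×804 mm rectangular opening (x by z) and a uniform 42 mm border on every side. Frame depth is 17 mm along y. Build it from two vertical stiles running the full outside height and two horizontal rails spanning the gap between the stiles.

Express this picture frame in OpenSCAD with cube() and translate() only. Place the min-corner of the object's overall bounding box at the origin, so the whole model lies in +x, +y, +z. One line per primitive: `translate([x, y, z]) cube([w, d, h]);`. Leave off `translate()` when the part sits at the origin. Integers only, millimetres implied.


cube([42, 17, 888]);
translate([240, 0, 0]) cube([42, 17, 888]);
translate([42, 0, 0]) cube([198, 17, 42]);
translate([42, 0, 846]) cube([198, 17, 42]);


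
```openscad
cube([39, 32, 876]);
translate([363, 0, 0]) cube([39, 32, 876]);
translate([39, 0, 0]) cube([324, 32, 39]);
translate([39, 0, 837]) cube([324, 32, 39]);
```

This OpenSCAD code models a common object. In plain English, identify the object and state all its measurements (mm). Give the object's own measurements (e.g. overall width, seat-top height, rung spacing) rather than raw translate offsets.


A rectangular picture frame lying in the x–z plane (depth along y). The opening is 324 mm wide (x) by 798 mm tall (z), surrounded by a border 39 mm wide on all four sides. The frame is 32 mm deep and is made of two full-height vertical stiles with two horizontal rails fitted between them.


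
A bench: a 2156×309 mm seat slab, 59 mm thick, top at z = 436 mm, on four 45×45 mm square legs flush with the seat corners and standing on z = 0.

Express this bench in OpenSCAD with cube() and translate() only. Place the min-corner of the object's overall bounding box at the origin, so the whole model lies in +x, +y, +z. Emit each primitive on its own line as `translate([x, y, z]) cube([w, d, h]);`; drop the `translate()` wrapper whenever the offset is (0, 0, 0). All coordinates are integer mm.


translate([0, 0, 377]) cube([2156, 309, 59]);
cube([45, 45, 377]);
translate([0, 264, 0]) cube([45, 45, 377]);
translate([2111, 0, 0]) cube([45, 45, 377]);
translate([2111, 264, 0]) cube([45, 45, 377]);


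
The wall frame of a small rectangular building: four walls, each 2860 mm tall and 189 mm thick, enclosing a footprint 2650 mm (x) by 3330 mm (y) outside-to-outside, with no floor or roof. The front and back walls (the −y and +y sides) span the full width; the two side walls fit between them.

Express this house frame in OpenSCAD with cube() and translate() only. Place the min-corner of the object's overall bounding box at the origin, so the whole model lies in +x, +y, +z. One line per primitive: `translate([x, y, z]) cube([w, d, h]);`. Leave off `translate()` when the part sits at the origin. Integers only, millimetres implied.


cube([2650, 189, 2860]);
translate([0, 3141, 0]) cube([2650, 189, 2860]);
translate([0, 189, 0]) cube([189, 2952, 2860]);
translate([2461, 189, 0]) cube([189, 2952, 2860]);


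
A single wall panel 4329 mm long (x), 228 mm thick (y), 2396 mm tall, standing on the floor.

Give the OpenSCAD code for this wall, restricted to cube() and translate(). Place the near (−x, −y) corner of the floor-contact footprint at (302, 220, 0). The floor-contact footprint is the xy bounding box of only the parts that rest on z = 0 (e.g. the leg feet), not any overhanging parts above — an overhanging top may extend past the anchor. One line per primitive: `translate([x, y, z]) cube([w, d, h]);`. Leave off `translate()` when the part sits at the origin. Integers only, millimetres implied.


translate([302, 220, 0]) cube([4329, 228, 2396]);


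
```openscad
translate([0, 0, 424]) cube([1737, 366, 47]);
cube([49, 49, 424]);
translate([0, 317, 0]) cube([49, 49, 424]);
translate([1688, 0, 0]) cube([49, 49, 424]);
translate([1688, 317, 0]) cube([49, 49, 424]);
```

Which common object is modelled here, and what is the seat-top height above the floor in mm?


A bench. The seat-top height is 471 mm.

A long slab on four corner posts — a bench. The slab sits at z = 424 with thickness 47, so the top is 424 + 47 = 471 mm.


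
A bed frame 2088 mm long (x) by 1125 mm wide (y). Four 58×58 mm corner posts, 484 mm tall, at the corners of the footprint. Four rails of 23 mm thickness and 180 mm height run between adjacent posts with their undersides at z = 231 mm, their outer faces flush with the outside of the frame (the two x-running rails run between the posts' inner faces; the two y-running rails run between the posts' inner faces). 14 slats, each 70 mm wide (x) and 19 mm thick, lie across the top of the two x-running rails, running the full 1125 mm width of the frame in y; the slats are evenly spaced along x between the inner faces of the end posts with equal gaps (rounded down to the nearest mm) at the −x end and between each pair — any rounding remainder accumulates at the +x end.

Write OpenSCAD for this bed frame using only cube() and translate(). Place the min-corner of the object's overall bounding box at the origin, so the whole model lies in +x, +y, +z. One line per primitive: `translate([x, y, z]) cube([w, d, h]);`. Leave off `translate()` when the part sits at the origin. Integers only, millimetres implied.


cube([58, 58, 484]);
translate([0, 1067, 0]) cube([58, 58, 484]);
translate([2030, 0, 0]) cube([58, 58, 484]);
translate([2030, 1067, 0]) cube([58, 58, 484]);
translate([58, 0, 231]) cube([1972, 23, 180]);
translate([58, 1102, 231]) cube([1972, 23, 180]);
translate([0, 58, 231]) cube([23, 1009, 180]);
translate([2065, 58, 231]) cube([23, 1009, 180]);
translate([124, 0, 411]) cube([70, 1125, 19]);
translate([260, 0, 411]) cube([70, 1125, 19]);
translate([396, 0, 411]) cube([70, 1125, 19]);
translate([532, 0, 411]) cube([70, 1125, 19]);
translate([668, 0, 411]) cube([70, 1125, 19]);
translate([804, 0, 411]) cube([70, 1125, 19]);
translate([940, 0, 411]) cube([70, 1125, 19]);
translate([1076, 0, 411]) cube([70, 1125, 19]);
translate([1212, 0, 411]) cube([70, 1125, 19]);
translate([1348, 0, 411]) cube([70, 1125, 19]);
translate([1484, 0, 411]) cube([70, 1125, 19]);
translate([1620, 0, 411]) cube([70, 1125, 19]);
translate([1756, 0, 411]) cube([70, 1125, 19]);
translate([1892, 0, 411]) cube([70, 1125, 19]);


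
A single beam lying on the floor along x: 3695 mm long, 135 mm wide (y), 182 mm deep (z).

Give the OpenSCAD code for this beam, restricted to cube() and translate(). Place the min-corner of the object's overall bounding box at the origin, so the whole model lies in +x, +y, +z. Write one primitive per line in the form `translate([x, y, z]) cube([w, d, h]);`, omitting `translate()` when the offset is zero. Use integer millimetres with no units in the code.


cube([3695, 135, 182]);


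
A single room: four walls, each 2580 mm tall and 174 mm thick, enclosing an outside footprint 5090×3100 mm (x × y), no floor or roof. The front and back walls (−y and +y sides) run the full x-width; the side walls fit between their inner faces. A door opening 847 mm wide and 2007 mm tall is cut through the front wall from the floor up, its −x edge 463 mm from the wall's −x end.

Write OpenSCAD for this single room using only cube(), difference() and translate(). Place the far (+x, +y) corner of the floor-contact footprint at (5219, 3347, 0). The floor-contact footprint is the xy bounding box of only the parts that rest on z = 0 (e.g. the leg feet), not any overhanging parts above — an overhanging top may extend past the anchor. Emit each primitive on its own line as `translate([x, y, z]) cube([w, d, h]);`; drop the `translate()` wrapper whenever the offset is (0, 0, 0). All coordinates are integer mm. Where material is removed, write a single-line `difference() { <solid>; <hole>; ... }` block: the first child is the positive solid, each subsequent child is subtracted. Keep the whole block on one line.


difference() { translate([129, 247, 0]) cube([5090, 174, 2580]); translate([592, 247, 0]) cube([847, 174, 2007]); }
translate([129, 3173, 0]) cube([5090, 174, 2580]);
translate([129, 421, 0]) cube([174, 2752, 2580]);
translate([5045, 421, 0]) cube([174, 2752, 2580]);


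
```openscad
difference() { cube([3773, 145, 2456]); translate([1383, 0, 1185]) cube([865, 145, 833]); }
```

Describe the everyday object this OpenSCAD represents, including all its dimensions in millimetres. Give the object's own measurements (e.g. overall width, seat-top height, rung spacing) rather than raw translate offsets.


A wall 3773 mm long (x), 145 mm thick (y), 2456 mm tall, with a rectangular window opening cut through it. The opening is 865 mm wide and 833 mm tall; its sill is at z = 1185 mm and its near (−x) edge is 1383 mm from the wall's −x end. The opening passes through the full wall thickness.


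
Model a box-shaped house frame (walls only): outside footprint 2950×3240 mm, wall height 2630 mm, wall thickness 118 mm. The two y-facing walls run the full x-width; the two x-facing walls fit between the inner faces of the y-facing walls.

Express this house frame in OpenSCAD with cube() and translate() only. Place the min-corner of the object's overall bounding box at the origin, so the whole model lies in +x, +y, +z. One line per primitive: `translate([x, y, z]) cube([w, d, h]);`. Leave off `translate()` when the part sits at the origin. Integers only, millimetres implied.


cube([2950, 118, 2630]);
translate([0, 3122, 0]) cube([2950, 118, 2630]);
translate([0, 118, 0]) cube([118, 3004, 2630]);
translate([2832, 118, 0]) cube([118, 3004, 2630]);


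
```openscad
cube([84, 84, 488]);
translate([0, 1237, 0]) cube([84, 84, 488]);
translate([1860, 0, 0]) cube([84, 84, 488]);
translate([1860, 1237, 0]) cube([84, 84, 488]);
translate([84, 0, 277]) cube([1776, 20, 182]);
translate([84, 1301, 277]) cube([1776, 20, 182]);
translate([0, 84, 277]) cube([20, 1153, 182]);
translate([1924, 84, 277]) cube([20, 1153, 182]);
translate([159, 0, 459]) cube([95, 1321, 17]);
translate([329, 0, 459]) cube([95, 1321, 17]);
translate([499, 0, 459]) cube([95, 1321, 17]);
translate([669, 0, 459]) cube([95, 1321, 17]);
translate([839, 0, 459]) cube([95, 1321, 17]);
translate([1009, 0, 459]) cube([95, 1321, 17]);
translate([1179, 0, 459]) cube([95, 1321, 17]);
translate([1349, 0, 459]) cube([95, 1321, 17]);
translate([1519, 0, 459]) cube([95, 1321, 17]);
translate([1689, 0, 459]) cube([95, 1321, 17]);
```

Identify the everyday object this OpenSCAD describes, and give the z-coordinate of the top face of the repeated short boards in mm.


A bed frame. The slat-top height is 476 mm.

Four posts, four rails, and a row of slats — a bed frame. Slats sit on the rails at z = 277 + 182 = 459; with slat thickness 17, the top is 476 mm.


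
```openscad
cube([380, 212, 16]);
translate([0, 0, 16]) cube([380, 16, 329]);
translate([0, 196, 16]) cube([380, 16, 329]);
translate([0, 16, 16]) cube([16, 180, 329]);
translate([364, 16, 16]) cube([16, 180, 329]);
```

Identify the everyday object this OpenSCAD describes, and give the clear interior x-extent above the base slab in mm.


An open box. The internal width is 348 mm.

A 380×212 base slab with four walls standing on it — an open box. The base is 380 mm wide and the walls are 16 mm thick, so the internal width is 380 − 2 × 16 = 348 mm.


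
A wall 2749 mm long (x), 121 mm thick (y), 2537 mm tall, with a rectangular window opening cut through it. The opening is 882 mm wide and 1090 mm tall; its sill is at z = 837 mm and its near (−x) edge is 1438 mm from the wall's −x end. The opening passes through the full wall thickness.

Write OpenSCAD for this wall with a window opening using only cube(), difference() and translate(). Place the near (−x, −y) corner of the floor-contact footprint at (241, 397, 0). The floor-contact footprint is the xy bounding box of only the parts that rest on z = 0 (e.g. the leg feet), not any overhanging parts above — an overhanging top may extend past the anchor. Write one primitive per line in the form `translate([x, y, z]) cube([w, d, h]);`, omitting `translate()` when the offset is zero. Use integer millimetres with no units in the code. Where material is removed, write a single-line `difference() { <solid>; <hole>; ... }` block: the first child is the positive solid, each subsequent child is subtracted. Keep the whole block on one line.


difference() { translate([241, 397, 0]) cube([2749, 121, 2537]); translate([1679, 397, 837]) cube([882, 121, 1090]); }


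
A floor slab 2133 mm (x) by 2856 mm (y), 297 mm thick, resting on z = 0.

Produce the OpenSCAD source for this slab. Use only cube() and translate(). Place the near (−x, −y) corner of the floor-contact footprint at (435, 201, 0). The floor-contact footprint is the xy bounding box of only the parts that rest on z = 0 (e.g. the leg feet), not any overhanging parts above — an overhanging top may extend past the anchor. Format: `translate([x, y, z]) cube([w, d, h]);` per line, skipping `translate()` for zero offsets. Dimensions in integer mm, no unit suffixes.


translate([435, 201, 0]) cube([2133, 2856, 297]);


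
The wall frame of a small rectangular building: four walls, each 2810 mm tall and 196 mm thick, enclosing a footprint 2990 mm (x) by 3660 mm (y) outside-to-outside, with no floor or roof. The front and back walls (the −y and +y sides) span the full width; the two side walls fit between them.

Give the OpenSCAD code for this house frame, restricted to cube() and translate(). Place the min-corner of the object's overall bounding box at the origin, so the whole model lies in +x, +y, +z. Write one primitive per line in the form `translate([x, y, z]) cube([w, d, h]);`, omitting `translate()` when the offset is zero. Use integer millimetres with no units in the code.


cube([2990, 196, 2810]);
translate([0, 3464, 0]) cube([2990, 196, 2810]);
translate([0, 196, 0]) cube([196, 3268, 2810]);
translate([2794, 196, 0]) cube([196, 3268, 2810]);


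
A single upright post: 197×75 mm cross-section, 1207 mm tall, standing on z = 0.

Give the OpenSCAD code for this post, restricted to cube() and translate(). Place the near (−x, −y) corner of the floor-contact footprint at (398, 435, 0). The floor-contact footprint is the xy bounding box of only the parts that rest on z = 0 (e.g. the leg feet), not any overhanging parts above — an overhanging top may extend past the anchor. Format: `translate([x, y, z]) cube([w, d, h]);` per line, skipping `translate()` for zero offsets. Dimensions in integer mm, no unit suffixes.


translate([398, 435, 0]) cube([197, 75, 1207]);


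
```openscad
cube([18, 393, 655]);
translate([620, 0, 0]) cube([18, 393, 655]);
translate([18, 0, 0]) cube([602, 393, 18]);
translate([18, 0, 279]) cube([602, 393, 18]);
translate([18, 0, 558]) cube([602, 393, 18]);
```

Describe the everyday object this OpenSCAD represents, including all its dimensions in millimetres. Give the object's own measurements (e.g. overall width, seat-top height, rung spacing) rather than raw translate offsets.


An open bookshelf. Two side panels, each 18 mm thick, 393 mm deep and 655 mm tall, stand 638 mm apart (outside-to-outside). Between them sit 3 shelves, each 18 mm thick and 393 mm deep, spanning the full gap between the sides. The bottom shelf rests on the floor (its underside at z = 0) and the clear gap between one shelf's top and the next shelf's underside is 261 mm.


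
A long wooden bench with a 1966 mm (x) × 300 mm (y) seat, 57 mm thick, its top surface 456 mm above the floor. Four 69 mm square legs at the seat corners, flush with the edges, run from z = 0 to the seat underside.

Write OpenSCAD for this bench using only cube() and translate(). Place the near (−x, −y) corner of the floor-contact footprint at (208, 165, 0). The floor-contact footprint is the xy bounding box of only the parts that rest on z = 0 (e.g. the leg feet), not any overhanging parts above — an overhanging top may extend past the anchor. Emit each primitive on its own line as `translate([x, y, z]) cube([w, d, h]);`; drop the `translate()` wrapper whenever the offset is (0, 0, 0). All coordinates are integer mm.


translate([208, 165, 399]) cube([1966, 300, 57]);
translate([208, 165, 0]) cube([69, 69, 399]);
translate([208, 396, 0]) cube([69, 69, 399]);
translate([2105, 165, 0]) cube([69, 69, 399]);
translate([2105, 396, 0]) cube([69, 69, 399]);


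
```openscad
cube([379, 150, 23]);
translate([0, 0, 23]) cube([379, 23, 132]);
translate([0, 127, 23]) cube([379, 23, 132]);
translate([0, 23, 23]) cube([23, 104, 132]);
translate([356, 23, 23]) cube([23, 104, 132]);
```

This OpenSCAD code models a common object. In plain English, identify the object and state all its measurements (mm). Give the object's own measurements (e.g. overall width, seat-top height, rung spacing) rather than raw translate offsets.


An open-topped rectangular box: outside dimensions 379×150×155 mm, with a uniform wall and base thickness of 23 mm. The base is a full 379×150 slab on the floor; four walls sit on top of the base. The front and back walls (the −y and +y sides) span the full width; the two side walls fit between them.


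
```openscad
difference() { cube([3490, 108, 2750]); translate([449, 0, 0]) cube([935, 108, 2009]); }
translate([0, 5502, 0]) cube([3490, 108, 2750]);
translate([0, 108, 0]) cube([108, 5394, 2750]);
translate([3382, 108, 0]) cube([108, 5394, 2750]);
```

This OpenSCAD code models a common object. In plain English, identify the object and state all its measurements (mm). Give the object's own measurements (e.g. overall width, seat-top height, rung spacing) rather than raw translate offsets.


A single room: four walls, each 2750 mm tall and 108 mm thick, enclosing an outside footprint 3490×5610 mm (x × y), no floor or roof. The front and back walls (−y and +y sides) run the full x-width; the side walls fit between their inner faces. A door opening 935 mm wide and 2009 mm tall is cut through the front wall from the floor up, its −x edge 449 mm from the wall's −x end.


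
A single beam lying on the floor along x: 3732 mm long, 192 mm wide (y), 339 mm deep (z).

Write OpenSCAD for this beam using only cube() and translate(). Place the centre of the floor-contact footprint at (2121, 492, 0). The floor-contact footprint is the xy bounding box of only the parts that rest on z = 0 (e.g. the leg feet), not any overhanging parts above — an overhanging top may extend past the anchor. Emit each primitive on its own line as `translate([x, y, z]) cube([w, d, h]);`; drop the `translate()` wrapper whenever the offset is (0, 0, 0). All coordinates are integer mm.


translate([255, 396, 0]) cube([3732, 192, 339]);


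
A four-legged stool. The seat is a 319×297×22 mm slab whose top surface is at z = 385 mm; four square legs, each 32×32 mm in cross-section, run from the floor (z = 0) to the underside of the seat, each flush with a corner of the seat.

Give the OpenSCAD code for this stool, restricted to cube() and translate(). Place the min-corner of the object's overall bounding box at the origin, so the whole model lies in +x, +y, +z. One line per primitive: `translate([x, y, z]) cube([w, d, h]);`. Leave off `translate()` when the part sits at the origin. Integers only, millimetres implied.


translate([0, 0, 363]) cube([319, 297, 22]);
cube([32, 32, 363]);
translate([287, 0, 0]) cube([32, 32, 363]);
translate([0, 265, 0]) cube([32, 32, 363]);
translate([287, 265, 0]) cube([32, 32, 363]);


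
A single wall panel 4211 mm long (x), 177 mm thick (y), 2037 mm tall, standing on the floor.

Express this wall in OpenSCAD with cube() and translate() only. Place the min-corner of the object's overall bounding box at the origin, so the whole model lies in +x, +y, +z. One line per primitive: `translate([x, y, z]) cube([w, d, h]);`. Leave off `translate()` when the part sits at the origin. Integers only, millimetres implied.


cube([4211, 177, 2037]);


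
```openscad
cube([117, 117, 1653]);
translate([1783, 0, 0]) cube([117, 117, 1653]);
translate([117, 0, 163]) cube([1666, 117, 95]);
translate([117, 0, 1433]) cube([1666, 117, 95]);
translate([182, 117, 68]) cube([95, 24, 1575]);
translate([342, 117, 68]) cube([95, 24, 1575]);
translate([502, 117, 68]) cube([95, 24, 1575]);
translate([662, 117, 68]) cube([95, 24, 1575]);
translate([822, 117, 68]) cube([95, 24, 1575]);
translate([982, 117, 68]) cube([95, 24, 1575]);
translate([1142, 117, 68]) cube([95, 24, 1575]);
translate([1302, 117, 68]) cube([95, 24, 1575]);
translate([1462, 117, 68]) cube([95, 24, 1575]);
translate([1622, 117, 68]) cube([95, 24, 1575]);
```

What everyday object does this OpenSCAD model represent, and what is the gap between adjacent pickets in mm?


A fence section. The picket gap is 65 mm.

Two posts, two rails, 10 pickets — a fence section. Span 1666 mm holds 10 pickets of 95 mm with 11 equal gaps: ⌊(1666 − 10·95) / 11⌋ = 65 mm.


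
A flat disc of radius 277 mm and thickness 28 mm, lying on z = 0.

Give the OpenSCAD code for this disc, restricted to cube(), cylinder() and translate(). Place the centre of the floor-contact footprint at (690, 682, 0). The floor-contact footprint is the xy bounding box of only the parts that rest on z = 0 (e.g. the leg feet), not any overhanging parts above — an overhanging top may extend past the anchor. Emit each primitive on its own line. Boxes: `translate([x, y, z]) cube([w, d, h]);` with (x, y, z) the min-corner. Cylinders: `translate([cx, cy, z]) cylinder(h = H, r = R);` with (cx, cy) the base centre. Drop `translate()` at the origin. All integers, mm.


translate([690, 682, 0]) cylinder(h = 28, r = 277);


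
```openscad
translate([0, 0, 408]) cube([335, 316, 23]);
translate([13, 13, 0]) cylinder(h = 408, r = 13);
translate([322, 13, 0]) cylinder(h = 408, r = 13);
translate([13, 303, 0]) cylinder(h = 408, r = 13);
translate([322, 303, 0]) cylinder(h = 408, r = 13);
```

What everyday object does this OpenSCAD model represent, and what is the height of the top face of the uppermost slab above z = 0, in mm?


A stool. The seat height is 431 mm.

A 335×316×23 slab at z = 408 on four corner cylinders — a stool. The seat top is 408 + 23 = 431 mm.


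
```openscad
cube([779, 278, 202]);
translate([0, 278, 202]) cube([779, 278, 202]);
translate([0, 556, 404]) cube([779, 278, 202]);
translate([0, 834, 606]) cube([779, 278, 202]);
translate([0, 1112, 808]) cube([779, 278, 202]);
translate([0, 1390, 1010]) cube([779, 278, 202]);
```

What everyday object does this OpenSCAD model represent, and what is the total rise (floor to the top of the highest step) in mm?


A staircase. The total rise is 1212 mm.

6 identical blocks, each offset up and back from the previous — a staircase. Each step is 202 mm tall and there are 6 of them, so the total rise is 6 × 202 = 1212 mm.


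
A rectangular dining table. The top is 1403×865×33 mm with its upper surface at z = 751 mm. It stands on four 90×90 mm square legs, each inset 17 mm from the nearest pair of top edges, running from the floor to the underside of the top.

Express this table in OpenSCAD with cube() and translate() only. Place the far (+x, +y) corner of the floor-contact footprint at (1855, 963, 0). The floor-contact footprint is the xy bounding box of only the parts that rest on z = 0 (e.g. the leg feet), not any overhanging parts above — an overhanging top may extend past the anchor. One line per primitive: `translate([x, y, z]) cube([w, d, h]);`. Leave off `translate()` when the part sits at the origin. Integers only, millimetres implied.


translate([469, 115, 718]) cube([1403, 865, 33]);
translate([486, 132, 0]) cube([90, 90, 718]);
translate([1765, 132, 0]) cube([90, 90, 718]);
translate([486, 873, 0]) cube([90, 90, 718]);
translate([1765, 873, 0]) cube([90, 90, 718]);


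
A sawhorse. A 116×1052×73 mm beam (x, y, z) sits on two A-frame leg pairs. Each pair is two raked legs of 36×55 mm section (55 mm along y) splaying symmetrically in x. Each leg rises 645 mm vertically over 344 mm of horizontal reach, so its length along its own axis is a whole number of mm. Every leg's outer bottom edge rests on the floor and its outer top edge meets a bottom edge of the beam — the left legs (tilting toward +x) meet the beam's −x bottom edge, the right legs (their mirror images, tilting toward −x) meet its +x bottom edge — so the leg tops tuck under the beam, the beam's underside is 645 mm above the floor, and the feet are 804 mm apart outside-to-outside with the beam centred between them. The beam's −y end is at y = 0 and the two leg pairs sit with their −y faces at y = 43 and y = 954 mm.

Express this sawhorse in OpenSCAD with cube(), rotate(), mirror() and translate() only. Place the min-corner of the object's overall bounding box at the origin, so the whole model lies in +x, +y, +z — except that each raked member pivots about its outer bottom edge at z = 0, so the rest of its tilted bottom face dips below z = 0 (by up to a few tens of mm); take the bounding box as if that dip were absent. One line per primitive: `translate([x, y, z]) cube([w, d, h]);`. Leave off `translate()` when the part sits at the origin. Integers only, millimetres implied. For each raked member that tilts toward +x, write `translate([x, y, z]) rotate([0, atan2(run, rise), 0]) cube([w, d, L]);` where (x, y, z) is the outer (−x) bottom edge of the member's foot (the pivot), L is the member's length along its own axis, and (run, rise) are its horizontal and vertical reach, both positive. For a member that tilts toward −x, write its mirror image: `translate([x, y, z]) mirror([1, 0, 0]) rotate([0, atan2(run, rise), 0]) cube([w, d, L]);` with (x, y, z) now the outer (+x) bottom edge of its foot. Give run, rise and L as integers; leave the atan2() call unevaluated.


translate([344, 0, 645]) cube([116, 1052, 73]);
translate([0, 43, 0]) rotate([0, atan2(344, 645), 0]) cube([36, 55, 731]);
translate([804, 43, 0]) mirror([1, 0, 0]) rotate([0, atan2(344, 645), 0]) cube([36, 55, 731]);
translate([0, 954, 0]) rotate([0, atan2(344, 645), 0]) cube([36, 55, 731]);
translate([804, 954, 0]) mirror([1, 0, 0]) rotate([0, atan2(344, 645), 0]) cube([36, 55, 731]);


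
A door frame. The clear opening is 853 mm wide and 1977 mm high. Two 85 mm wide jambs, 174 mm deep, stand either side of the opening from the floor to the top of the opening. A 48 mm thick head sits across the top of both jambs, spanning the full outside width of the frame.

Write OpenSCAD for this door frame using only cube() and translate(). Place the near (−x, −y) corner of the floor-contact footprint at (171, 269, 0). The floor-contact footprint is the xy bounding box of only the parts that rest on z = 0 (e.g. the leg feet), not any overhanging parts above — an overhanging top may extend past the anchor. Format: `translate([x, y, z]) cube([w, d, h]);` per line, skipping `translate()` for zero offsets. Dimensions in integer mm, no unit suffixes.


translate([171, 269, 0]) cube([85, 174, 1977]);
translate([1109, 269, 0]) cube([85, 174, 1977]);
translate([171, 269, 1977]) cube([1023, 174, 48]);


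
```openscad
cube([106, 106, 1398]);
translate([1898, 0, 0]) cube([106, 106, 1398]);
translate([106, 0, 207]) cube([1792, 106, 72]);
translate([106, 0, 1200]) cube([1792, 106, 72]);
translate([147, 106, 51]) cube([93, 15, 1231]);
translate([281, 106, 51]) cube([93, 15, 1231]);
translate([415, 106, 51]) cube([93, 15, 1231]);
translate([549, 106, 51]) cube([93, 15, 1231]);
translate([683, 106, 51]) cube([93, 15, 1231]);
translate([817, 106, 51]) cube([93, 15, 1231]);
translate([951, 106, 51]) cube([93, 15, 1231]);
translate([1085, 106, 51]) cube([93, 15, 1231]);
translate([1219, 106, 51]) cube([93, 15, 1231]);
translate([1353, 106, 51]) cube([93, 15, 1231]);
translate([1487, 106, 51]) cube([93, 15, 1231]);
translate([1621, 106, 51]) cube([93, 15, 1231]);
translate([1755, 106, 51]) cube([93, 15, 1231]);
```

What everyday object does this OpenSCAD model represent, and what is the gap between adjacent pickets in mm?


A fence section. The picket gap is 41 mm.

Two posts, two rails, 13 pickets — a fence section. Span 1792 mm holds 13 pickets of 93 mm with 14 equal gaps: ⌊(1792 − 13·93) / 14⌋ = 41 mm.
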